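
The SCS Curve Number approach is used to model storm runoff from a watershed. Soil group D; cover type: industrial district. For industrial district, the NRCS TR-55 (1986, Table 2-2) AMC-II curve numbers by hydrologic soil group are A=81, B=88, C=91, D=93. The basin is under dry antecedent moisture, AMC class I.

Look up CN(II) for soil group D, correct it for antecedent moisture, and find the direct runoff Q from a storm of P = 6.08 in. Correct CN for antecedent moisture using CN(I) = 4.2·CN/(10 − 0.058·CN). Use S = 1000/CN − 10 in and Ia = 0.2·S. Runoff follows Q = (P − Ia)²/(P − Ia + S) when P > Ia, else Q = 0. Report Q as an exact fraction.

NRCS table: industrial district, soil group D → CN(II) = 93
Adjust CN=93 to AMC I: 4.2·93/(10 − 0.058·93) → (1953/5) ÷ (2303/500) = 27900/329 ≈ 84.802
S = 1000/(27900/329) − 10 = 500/279 in ≈ 1.792 in
Ia = 0.2S: 0.2·1.792 = 0.358 in (exactly 100/279)
Excess rainfall: 6.080 − 0.358 = 5.722 in; P > Ia so Q > 0
Runoff Q = (P−Ia)²/(P−Ia+S) = (5.722)²/(5.722+1.792) = 199081058/45693225 ≈ 4.357 in

Q = 199081058/45693225 in ≈ 4.357 in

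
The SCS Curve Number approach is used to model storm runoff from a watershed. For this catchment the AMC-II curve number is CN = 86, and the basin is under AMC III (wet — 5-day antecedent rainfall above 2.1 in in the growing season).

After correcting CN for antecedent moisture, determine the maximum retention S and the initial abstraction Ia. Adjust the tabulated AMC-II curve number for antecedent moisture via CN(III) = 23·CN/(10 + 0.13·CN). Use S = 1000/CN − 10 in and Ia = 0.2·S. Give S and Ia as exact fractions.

S = 700/989 in ≈ 0.708 in; Ia = 140/989 in ≈ 0.142 in

Adjust CN=86 to AMC III: 23·86/(10 + 0.13·86) → 1978 ÷ (1059/50) = 98900/1059 ≈ 93.390
Max retention: S = 1000/(98900/1059) − 10 = 700/989 in (≈ 0.708 in)
Ia = 0.2·(700/989) = 140/989 in ≈ 0.142 in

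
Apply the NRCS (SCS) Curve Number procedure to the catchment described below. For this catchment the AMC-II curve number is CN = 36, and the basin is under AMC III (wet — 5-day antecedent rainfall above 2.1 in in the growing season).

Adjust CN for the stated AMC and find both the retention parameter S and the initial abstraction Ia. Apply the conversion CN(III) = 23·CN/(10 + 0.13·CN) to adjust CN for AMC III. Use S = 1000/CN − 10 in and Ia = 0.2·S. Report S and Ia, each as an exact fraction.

S = 1600/207 in ≈ 7.729 in; Ia = 320/207 in ≈ 1.546 in

Adjust CN=36 to AMC III: 23·36/(10 + 0.13·36) → 828 ÷ (367/25) = 20700/367 ≈ 56.403
Retention S: 1000/CN − 10 with CN=56.403 → S = 1600/207 ≈ 7.729 in
Ia = 0.2·(1600/207) = 320/207 in ≈ 1.546 in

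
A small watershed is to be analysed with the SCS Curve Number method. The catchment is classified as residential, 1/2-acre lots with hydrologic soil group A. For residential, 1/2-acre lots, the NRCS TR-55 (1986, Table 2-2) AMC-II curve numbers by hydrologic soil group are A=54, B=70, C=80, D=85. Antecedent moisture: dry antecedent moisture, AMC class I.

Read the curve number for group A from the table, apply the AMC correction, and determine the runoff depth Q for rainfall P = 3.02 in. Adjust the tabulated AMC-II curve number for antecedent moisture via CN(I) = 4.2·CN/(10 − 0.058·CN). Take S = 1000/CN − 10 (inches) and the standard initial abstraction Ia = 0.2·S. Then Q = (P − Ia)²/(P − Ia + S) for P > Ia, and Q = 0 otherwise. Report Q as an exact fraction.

Q = 0 in ≈ 0.000 in

NRCS table: residential, 1/2-acre lots, soil group A → CN(II) = 54
CN(I) from CN(II)=54: (4.2·54)/(10 − 0.058·54) = 56700/1717 ≈ 33.023
S = 1000/(56700/1717) − 10 = 11500/567 in ≈ 20.282 in
Ia = 0.2S: 0.2·20.282 = 4.056 in (exactly 2300/567)
P = 3.020 ≤ Ia = 4.056 in: entire storm abstracted, Q = 0.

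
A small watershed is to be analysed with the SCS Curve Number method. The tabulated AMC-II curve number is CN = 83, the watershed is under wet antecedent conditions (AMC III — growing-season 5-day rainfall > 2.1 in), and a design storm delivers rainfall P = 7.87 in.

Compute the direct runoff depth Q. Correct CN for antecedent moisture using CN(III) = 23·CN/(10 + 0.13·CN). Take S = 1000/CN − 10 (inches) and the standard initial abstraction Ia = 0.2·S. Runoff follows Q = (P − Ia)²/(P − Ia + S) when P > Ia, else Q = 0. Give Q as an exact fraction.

Wet (AMC III): CN(III) = 23·83/(10 + 0.13·83) = 1909/(2079/100) = 190900/2079 ≈ 91.823
Max retention: S = 1000/(190900/2079) − 10 = 1700/1909 in (≈ 0.891 in)
Initial abstraction Ia = S/5 = (1700/1909)/5 = 340/1909 ≈ 0.178 in
P − Ia = 7.870 − 0.178 = 1468383/190900 ≈ 7.692 in (> 0, runoff occurs)
Q = (1468383/190900)²/((1468383/190900) + 1700/1909) = (2156148634689/36442810000)/(1638383/190900) = 2156148634689/312767314700 in ≈ 6.894 in

Q = 2156148634689/312767314700 in ≈ 6.894 in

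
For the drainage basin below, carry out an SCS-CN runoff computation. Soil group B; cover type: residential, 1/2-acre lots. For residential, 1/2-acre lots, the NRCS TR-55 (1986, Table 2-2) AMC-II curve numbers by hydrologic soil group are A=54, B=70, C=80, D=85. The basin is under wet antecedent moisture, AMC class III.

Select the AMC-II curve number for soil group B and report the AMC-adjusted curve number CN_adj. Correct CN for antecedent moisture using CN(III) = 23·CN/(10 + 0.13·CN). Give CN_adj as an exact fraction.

CN_adj = 16100/191 ≈ 84.293

NRCS table: residential, 1/2-acre lots, soil group B → CN(II) = 70
Adjust CN=70 to AMC III: 23·70/(10 + 0.13·70) → 1610 ÷ (191/10) = 16100/191 ≈ 84.293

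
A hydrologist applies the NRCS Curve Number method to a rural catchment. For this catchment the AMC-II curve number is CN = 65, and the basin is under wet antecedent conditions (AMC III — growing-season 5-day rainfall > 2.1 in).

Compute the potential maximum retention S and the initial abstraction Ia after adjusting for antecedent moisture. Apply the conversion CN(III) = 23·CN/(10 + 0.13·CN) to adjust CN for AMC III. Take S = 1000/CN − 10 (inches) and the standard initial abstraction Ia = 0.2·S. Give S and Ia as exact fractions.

S = 700/299 in ≈ 2.341 in; Ia = 140/299 in ≈ 0.468 in

Wet (AMC III): CN(III) = 23·65/(10 + 0.13·65) = 1495/(369/20) = 29900/369 ≈ 81.030
S = 1000/(29900/369) − 10 = 700/299 in ≈ 2.341 in
Ia = 0.2S: 0.2·2.341 = 0.468 in (exactly 140/299)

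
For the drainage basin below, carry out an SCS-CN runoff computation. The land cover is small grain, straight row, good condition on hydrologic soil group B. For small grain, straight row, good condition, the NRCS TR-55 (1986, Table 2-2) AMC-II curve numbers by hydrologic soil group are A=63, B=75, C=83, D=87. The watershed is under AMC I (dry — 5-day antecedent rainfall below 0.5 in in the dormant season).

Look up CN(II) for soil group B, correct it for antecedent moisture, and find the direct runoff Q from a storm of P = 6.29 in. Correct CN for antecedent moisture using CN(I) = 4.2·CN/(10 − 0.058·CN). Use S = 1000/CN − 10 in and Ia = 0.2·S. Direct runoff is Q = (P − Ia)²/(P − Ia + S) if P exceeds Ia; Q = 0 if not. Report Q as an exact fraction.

Q = 877759129/501650100 in ≈ 1.750 in

NRCS table: small grain, straight row, good condition, soil group B → CN(II) = 75
CN(I) from CN(II)=75: (4.2·75)/(10 − 0.058·75) = 6300/113 ≈ 55.752
Max retention: S = 1000/(6300/113) − 10 = 500/63 in (≈ 7.937 in)
Ia = 0.2S: 0.2·7.937 = 1.587 in (exactly 100/63)
P − Ia = 6.290 − 1.587 = 29627/6300 ≈ 4.703 in (> 0, runoff occurs)
Q = (29627/6300)²/((29627/6300) + 500/63) = (877759129/39690000)/(79627/6300) = 877759129/501650100 in ≈ 1.750 in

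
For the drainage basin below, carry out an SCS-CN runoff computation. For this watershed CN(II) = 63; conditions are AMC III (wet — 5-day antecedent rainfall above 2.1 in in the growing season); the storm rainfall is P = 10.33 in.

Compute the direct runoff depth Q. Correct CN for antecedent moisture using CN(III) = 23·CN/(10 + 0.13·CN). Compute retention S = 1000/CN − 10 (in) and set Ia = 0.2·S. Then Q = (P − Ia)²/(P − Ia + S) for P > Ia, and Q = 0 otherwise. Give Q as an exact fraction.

Wet (AMC III): CN(III) = 23·63/(10 + 0.13·63) = 1449/(1819/100) = 144900/1819 ≈ 79.659
S = 1000/(144900/1819) − 10 = 3700/1449 in ≈ 2.553 in
Ia = 0.2S: 0.2·2.553 = 0.511 in (exactly 740/1449)
Since P=10.330 > Ia=0.511: effective rainfall P−Ia = 1422817/144900 in
Q = (1422817/144900)²/((1422817/144900) + 3700/1449) = (2024408215489/20996010000)/(1792817/144900) = 2024408215489/259779183300 in ≈ 7.793 in

Q = 2024408215489/259779183300 in ≈ 7.793 in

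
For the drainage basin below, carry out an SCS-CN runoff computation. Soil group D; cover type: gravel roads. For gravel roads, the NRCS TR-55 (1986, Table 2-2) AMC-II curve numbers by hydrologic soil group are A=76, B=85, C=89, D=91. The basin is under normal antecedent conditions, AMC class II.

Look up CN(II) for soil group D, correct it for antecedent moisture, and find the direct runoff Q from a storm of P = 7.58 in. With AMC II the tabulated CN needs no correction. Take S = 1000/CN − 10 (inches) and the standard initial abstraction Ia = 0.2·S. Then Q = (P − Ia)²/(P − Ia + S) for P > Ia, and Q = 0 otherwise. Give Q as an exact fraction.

Q = 1128220921/173304950 in ≈ 6.510 in

NRCS table: gravel roads, soil group D → CN(II) = 91
Average conditions: CN = 91 (no AMC adjustment).
Max retention: S = 1000/91 − 10 = 90/91 in (≈ 0.989 in)
Ia = 0.2·(90/91) = 18/91 in ≈ 0.198 in
Excess rainfall: 7.580 − 0.198 = 7.382 in; P > Ia so Q > 0
Q: (33589/4550)² ÷ (38089/4550) = 1128220921/173304950 in (≈ 6.510 in)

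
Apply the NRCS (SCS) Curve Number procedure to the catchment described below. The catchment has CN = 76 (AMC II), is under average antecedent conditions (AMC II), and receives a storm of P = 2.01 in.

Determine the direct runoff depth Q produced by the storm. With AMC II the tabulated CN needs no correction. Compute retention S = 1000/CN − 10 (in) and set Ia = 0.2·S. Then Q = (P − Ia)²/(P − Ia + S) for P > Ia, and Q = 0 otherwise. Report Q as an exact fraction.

Q = 2286387/5458700 in ≈ 0.419 in

CN(II) = 76; AMC II needs no correction.
S = 1000/76 − 10 = 60/19 in ≈ 3.158 in
Ia = 0.2·(60/19) = 12/19 in ≈ 0.632 in
Since P=2.010 > Ia=0.632: effective rainfall P−Ia = 2619/1900 in
Q = (2619/1900)²/((2619/1900) + 60/19) = (6859161/3610000)/(8619/1900) = 2286387/5458700 in ≈ 0.419 in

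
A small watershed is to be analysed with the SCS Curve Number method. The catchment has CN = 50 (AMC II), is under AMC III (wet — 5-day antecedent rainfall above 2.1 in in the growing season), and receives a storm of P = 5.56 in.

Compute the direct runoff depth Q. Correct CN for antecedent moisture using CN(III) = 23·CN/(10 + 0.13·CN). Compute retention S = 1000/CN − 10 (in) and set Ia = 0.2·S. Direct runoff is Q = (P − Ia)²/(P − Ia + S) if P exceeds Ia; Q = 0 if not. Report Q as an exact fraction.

Q = 7273809/2988275 in ≈ 2.434 in

Adjust CN=50 to AMC III: 23·50/(10 + 0.13·50) → 1150 ÷ (33/2) = 2300/33 ≈ 69.697
S = 1000/(2300/33) − 10 = 100/23 in ≈ 4.348 in
Initial abstraction Ia = S/5 = (100/23)/5 = 20/23 ≈ 0.870 in
P − Ia = 5.560 − 0.870 = 2697/575 ≈ 4.690 in (> 0, runoff occurs)
Runoff Q = (P−Ia)²/(P−Ia+S) = (4.690)²/(4.690+4.348) = 7273809/2988275 ≈ 2.434 in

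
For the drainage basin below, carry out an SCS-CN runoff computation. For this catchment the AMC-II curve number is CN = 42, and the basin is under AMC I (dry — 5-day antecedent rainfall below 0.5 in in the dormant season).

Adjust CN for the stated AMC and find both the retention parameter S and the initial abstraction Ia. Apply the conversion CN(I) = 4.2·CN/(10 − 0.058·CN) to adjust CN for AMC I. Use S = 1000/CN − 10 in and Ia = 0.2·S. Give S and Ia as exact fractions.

S = 14500/441 in ≈ 32.880 in; Ia = 2900/441 in ≈ 6.576 in

Adjust CN=42 to AMC I: 4.2·42/(10 − 0.058·42) → (882/5) ÷ (1891/250) = 44100/1891 ≈ 23.321
Retention S: 1000/CN − 10 with CN=23.321 → S = 14500/441 ≈ 32.880 in
Ia = 0.2S: 0.2·32.880 = 6.576 in (exactly 2900/441)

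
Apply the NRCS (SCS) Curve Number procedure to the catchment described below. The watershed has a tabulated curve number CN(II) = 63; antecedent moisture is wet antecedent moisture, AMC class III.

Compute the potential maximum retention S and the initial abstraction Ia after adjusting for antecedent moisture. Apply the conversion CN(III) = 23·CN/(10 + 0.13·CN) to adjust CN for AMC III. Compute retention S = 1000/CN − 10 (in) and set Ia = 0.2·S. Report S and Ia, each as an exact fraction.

CN(III) from CN(II)=63: (23·63)/(10 + 0.13·63) = 144900/1819 ≈ 79.659
Retention S: 1000/CN − 10 with CN=79.659 → S = 3700/1449 ≈ 2.553 in
Ia = 0.2·(3700/1449) = 740/1449 in ≈ 0.511 in

S = 3700/1449 in ≈ 2.553 in; Ia = 740/1449 in ≈ 0.511 in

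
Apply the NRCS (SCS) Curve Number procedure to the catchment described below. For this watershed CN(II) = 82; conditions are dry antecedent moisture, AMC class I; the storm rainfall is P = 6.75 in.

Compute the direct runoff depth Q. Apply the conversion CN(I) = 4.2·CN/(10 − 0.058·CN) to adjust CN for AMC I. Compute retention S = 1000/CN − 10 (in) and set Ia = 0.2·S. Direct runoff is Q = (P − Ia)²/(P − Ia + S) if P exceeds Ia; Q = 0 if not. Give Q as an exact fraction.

Q = 14296467/4802084 in ≈ 2.977 in

CN(I) from CN(II)=82: (4.2·82)/(10 − 0.058·82) = 28700/437 ≈ 65.675
S = 1000/(28700/437) − 10 = 1500/287 in ≈ 5.226 in
Initial abstraction Ia = S/5 = (1500/287)/5 = 300/287 ≈ 1.045 in
Excess rainfall: 6.750 − 1.045 = 5.705 in; P > Ia so Q > 0
Q: (6549/1148)² ÷ (12549/1148) = 14296467/4802084 in (≈ 2.977 in)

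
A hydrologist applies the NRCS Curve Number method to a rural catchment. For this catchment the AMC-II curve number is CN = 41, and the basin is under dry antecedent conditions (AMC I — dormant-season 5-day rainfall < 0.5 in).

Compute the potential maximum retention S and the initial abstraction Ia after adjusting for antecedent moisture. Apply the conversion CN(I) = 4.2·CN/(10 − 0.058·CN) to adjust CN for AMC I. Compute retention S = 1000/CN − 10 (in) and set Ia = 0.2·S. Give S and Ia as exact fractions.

S = 29500/861 in ≈ 34.262 in; Ia = 5900/861 in ≈ 6.852 in

Dry (AMC I): CN(I) = 4.2·41/(10 − 0.058·41) = (861/5)/(3811/500) = 86100/3811 ≈ 22.592
Max retention: S = 1000/(86100/3811) − 10 = 29500/861 in (≈ 34.262 in)
Initial abstraction Ia = S/5 = (29500/861)/5 = 5900/861 ≈ 6.852 in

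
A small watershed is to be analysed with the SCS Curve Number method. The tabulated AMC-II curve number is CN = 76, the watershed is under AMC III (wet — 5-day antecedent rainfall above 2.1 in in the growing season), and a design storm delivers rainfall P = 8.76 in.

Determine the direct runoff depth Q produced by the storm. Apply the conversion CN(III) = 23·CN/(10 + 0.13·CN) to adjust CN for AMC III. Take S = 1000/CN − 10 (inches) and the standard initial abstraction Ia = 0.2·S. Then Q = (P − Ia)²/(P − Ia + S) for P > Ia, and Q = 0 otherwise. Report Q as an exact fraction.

CN(III) from CN(II)=76: (23·76)/(10 + 0.13·76) = 43700/497 ≈ 87.928
Max retention: S = 1000/(43700/497) − 10 = 600/437 in (≈ 1.373 in)
Ia = 0.2S: 0.2·1.373 = 0.275 in (exactly 120/437)
Excess rainfall: 8.760 − 0.275 = 8.485 in; P > Ia so Q > 0
Q: (92703/10925)² ÷ (107703/10925) = 954871801/130739475 in (≈ 7.304 in)

Q = 954871801/130739475 in ≈ 7.304 in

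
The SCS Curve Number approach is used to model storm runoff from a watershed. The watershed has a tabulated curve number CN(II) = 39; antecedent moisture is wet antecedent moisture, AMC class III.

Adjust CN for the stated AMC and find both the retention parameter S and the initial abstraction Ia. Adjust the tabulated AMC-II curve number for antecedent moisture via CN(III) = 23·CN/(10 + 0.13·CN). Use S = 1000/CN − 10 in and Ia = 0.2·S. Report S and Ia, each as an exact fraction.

S = 6100/897 in ≈ 6.800 in; Ia = 1220/897 in ≈ 1.360 in

Adjust CN=39 to AMC III: 23·39/(10 + 0.13·39) → 897 ÷ (1507/100) = 89700/1507 ≈ 59.522
Retention S: 1000/CN − 10 with CN=59.522 → S = 6100/897 ≈ 6.800 in
Initial abstraction Ia = S/5 = (6100/897)/5 = 1220/897 ≈ 1.360 in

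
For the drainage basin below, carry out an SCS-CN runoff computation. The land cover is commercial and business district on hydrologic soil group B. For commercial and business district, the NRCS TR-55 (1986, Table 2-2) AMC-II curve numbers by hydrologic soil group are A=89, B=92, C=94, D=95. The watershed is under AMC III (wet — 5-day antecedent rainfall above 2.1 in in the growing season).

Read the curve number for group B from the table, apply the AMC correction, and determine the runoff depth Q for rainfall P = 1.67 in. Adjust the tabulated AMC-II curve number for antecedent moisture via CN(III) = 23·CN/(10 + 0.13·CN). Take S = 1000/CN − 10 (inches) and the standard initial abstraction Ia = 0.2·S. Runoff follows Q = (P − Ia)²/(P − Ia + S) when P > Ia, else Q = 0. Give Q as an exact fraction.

NRCS table: commercial and business district, soil group B → CN(II) = 92
Wet (AMC III): CN(III) = 23·92/(10 + 0.13·92) = 2116/(549/25) = 52900/549 ≈ 96.357
Max retention: S = 1000/(52900/549) − 10 = 200/529 in (≈ 0.378 in)
Ia = 0.2S: 0.2·0.378 = 0.076 in (exactly 40/529)
Since P=1.670 > Ia=0.076: effective rainfall P−Ia = 84343/52900 in
Q: (84343/52900)² ÷ (104343/52900) = 7113741649/5519744700 in (≈ 1.289 in)

Q = 7113741649/5519744700 in ≈ 1.289 in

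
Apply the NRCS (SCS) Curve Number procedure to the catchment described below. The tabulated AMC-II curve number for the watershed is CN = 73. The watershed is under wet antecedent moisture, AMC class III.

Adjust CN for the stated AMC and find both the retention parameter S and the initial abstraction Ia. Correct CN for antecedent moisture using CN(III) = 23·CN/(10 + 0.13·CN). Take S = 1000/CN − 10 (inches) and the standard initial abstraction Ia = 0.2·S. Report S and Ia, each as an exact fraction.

Adjust CN=73 to AMC III: 23·73/(10 + 0.13·73) → 1679 ÷ (1949/100) = 167900/1949 ≈ 86.147
S = 1000/(167900/1949) − 10 = 2700/1679 in ≈ 1.608 in
Ia = 0.2S: 0.2·1.608 = 0.322 in (exactly 540/1679)

S = 2700/1679 in ≈ 1.608 in; Ia = 540/1679 in ≈ 0.322 in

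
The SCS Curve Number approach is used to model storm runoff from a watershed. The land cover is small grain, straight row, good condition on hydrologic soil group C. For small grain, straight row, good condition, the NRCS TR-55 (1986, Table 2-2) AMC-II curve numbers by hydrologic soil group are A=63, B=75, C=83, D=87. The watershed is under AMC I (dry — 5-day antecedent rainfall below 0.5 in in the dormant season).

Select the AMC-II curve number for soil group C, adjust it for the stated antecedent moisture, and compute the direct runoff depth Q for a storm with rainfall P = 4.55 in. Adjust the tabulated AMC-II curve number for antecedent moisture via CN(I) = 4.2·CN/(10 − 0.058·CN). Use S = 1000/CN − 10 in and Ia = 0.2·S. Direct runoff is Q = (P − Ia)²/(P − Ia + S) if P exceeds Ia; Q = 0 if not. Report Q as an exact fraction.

NRCS table: small grain, straight row, good condition, soil group C → CN(II) = 83
Dry (AMC I): CN(I) = 4.2·83/(10 − 0.058·83) = (1743/5)/(2593/500) = 174300/2593 ≈ 67.219
S = 1000/(174300/2593) − 10 = 8500/1743 in ≈ 4.877 in
Ia = 0.2S: 0.2·4.877 = 0.975 in (exactly 1700/1743)
Since P=4.550 > Ia=0.975: effective rainfall P−Ia = 124613/34860 in
Q = (124613/34860)²/((124613/34860) + 8500/1743) = (15528399769/1215219600)/(294613/34860) = 15528399769/10270209180 in ≈ 1.512 in

Q = 15528399769/10270209180 in ≈ 1.512 in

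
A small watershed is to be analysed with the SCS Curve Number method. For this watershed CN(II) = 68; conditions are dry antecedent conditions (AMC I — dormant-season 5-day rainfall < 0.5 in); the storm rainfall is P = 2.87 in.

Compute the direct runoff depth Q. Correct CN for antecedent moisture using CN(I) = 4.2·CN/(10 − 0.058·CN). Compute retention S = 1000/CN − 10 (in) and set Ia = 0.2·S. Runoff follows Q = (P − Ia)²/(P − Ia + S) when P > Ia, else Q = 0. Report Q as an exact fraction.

Q = 504406681/15081786300 in ≈ 0.033 in

CN(I) from CN(II)=68: (4.2·68)/(10 − 0.058·68) = 35700/757 ≈ 47.160
S = 1000/(35700/757) − 10 = 4000/357 in ≈ 11.204 in
Ia = 0.2S: 0.2·11.204 = 2.241 in (exactly 800/357)
Since P=2.870 > Ia=2.241: effective rainfall P−Ia = 22459/35700 in
Q = (22459/35700)²/((22459/35700) + 4000/357) = (504406681/1274490000)/(422459/35700) = 504406681/15081786300 in ≈ 0.033 in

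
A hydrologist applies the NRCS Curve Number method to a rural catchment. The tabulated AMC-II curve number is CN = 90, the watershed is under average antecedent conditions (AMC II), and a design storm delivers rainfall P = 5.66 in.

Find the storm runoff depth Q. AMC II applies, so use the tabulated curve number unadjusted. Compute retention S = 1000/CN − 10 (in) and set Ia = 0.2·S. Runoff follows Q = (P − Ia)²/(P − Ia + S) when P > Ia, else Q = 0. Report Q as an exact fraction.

Q = 5987809/1326150 in ≈ 4.515 in

AMC II — tabulated CN = 90 applies directly.
Retention S: 1000/CN − 10 with CN=90.000 → S = 10/9 ≈ 1.111 in
Initial abstraction Ia = S/5 = (10/9)/5 = 2/9 ≈ 0.222 in
P − Ia = 5.660 − 0.222 = 2447/450 ≈ 5.438 in (> 0, runoff occurs)
Runoff Q = (P−Ia)²/(P−Ia+S) = (5.438)²/(5.438+1.111) = 5987809/1326150 ≈ 4.515 in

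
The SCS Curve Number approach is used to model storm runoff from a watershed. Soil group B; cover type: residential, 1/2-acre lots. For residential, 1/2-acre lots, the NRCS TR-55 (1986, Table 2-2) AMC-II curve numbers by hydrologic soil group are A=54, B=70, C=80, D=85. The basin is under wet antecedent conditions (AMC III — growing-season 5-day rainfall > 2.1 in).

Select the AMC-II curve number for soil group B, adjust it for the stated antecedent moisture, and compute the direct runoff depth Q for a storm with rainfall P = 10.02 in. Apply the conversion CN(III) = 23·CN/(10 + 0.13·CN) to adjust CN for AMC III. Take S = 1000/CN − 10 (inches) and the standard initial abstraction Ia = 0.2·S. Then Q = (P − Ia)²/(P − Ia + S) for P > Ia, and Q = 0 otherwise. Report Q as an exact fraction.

NRCS table: residential, 1/2-acre lots, soil group B → CN(II) = 70
Wet (AMC III): CN(III) = 23·70/(10 + 0.13·70) = 1610/(191/10) = 16100/191 ≈ 84.293
Max retention: S = 1000/(16100/191) − 10 = 300/161 in (≈ 1.863 in)
Ia = 0.2S: 0.2·1.863 = 0.373 in (exactly 60/161)
Since P=10.020 > Ia=0.373: effective rainfall P−Ia = 77661/8050 in
Q = (77661/8050)²/((77661/8050) + 300/161) = (6031230921/64802500)/(92661/8050) = 2010410307/248640350 in ≈ 8.086 in

Q = 2010410307/248640350 in ≈ 8.086 in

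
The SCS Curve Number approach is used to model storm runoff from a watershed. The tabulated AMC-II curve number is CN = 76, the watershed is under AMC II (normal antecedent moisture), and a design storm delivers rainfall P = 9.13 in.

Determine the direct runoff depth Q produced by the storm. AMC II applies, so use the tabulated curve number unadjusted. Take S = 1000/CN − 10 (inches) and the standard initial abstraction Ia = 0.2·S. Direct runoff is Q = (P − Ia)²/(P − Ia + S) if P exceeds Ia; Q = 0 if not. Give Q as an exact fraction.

Q = 260725609/42079300 in ≈ 6.196 in

Average conditions: CN = 76 (no AMC adjustment).
Max retention: S = 1000/76 − 10 = 60/19 in (≈ 3.158 in)
Ia = 0.2·(60/19) = 12/19 in ≈ 0.632 in
Excess rainfall: 9.130 − 0.632 = 8.498 in; P > Ia so Q > 0
Q: (16147/1900)² ÷ (22147/1900) = 260725609/42079300 in (≈ 6.196 in)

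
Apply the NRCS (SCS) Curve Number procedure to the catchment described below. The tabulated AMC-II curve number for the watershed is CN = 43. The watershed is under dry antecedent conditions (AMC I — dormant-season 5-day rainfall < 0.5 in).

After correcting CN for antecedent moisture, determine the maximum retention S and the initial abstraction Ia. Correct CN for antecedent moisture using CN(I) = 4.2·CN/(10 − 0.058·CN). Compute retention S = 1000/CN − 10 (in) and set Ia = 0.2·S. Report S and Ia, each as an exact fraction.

CN(I) from CN(II)=43: (4.2·43)/(10 − 0.058·43) = 30100/1251 ≈ 24.061
Retention S: 1000/CN − 10 with CN=24.061 → S = 9500/301 ≈ 31.561 in
Ia = 0.2·(9500/301) = 1900/301 in ≈ 6.312 in

S = 9500/301 in ≈ 31.561 in; Ia = 1900/301 in ≈ 6.312 in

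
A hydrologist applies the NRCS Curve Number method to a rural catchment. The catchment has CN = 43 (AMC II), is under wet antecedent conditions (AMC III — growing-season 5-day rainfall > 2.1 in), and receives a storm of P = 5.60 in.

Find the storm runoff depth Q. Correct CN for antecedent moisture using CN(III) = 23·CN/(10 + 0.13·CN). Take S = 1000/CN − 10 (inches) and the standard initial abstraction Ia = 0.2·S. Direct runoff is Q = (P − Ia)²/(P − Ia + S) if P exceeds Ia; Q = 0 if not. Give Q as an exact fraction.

Q = 120912016/62420735 in ≈ 1.937 in

Wet (AMC III): CN(III) = 23·43/(10 + 0.13·43) = 989/(1559/100) = 98900/1559 ≈ 63.438
Max retention: S = 1000/(98900/1559) − 10 = 5700/989 in (≈ 5.763 in)
Ia = 0.2S: 0.2·5.763 = 1.153 in (exactly 1140/989)
Since P=5.600 > Ia=1.153: effective rainfall P−Ia = 21992/4945 in
Q = (21992/4945)²/((21992/4945) + 5700/989) = (483648064/24453025)/(50492/4945) = 120912016/62420735 in ≈ 1.937 in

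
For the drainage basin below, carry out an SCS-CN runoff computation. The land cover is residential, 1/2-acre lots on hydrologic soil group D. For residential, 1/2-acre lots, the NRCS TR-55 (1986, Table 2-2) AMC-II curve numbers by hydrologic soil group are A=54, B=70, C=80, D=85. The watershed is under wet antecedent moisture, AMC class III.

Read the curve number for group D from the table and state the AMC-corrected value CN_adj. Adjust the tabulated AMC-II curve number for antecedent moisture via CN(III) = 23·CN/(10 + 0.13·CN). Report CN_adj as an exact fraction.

CN_adj = 39100/421 ≈ 92.874

NRCS table: residential, 1/2-acre lots, soil group D → CN(II) = 85
Wet (AMC III): CN(III) = 23·85/(10 + 0.13·85) = 1955/(421/20) = 39100/421 ≈ 92.874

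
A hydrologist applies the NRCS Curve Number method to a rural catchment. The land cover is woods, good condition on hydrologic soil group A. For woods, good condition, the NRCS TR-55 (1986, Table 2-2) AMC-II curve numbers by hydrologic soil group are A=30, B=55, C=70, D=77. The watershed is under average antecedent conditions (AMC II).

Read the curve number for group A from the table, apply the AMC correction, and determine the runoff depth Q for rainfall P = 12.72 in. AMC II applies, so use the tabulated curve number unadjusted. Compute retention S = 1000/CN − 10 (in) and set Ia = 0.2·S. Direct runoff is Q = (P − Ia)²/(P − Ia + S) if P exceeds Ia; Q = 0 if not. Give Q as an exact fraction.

Q = 182408/88275 in ≈ 2.066 in

NRCS table: woods, good condition, soil group A → CN(II) = 30
Average conditions: CN = 30 (no AMC adjustment).
Max retention: S = 1000/30 − 10 = 70/3 in (≈ 23.333 in)
Ia = 0.2S: 0.2·23.333 = 4.667 in (exactly 14/3)
P − Ia = 12.720 − 4.667 = 604/75 ≈ 8.053 in (> 0, runoff occurs)
Runoff Q = (P−Ia)²/(P−Ia+S) = (8.053)²/(8.053+23.333) = 182408/88275 ≈ 2.066 in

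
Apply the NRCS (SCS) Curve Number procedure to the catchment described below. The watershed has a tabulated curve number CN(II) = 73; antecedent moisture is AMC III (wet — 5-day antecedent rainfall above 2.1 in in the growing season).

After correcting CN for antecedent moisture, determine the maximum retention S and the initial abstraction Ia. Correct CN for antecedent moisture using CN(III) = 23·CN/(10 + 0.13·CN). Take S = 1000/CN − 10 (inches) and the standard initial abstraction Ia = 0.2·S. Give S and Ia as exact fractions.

S = 2700/1679 in ≈ 1.608 in; Ia = 540/1679 in ≈ 0.322 in

Wet (AMC III): CN(III) = 23·73/(10 + 0.13·73) = 1679/(1949/100) = 167900/1949 ≈ 86.147
Retention S: 1000/CN − 10 with CN=86.147 → S = 2700/1679 ≈ 1.608 in
Initial abstraction Ia = S/5 = (2700/1679)/5 = 540/1679 ≈ 0.322 in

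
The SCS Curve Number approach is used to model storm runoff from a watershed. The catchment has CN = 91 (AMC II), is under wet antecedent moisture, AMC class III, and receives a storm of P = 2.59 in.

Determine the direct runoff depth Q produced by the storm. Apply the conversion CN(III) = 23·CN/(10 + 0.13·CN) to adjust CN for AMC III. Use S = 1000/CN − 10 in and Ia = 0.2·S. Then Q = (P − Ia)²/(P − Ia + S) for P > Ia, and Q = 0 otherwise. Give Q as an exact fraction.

Q = 274667183569/128528409100 in ≈ 2.137 in

CN(III) from CN(II)=91: (23·91)/(10 + 0.13·91) = 209300/2183 ≈ 95.877
Max retention: S = 1000/(209300/2183) − 10 = 900/2093 in (≈ 0.430 in)
Ia = 0.2S: 0.2·0.430 = 0.086 in (exactly 180/2093)
P − Ia = 2.590 − 0.086 = 524087/209300 ≈ 2.504 in (> 0, runoff occurs)
Q = (524087/209300)²/((524087/209300) + 900/2093) = (274667183569/43806490000)/(614087/209300) = 274667183569/128528409100 in ≈ 2.137 in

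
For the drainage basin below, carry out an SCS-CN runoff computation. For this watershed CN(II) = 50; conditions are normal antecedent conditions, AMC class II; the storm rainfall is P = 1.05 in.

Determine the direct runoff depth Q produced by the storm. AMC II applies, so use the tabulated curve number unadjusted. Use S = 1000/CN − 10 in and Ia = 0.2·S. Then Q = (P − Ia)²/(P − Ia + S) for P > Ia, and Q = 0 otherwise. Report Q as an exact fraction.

Average conditions: CN = 50 (no AMC adjustment).
Retention S: 1000/CN − 10 with CN=50.000 → S = 10 ≈ 10.000 in
Initial abstraction Ia = S/5 = 10/5 = 2 ≈ 2.000 in
P = 1.050 ≤ Ia = 2.000 in: entire storm abstracted, Q = 0.

Q = 0 in ≈ 0.000 in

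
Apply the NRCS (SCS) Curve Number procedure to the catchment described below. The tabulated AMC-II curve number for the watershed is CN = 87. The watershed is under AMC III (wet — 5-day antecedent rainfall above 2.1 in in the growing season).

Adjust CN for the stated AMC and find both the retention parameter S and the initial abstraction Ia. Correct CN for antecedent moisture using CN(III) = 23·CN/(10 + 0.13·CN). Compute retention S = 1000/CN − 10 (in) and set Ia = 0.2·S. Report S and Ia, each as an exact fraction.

Wet (AMC III): CN(III) = 23·87/(10 + 0.13·87) = 2001/(2131/100) = 200100/2131 ≈ 93.900
Retention S: 1000/CN − 10 with CN=93.900 → S = 1300/2001 ≈ 0.650 in
Initial abstraction Ia = S/5 = (1300/2001)/5 = 260/2001 ≈ 0.130 in

S = 1300/2001 in ≈ 0.650 in; Ia = 260/2001 in ≈ 0.130 in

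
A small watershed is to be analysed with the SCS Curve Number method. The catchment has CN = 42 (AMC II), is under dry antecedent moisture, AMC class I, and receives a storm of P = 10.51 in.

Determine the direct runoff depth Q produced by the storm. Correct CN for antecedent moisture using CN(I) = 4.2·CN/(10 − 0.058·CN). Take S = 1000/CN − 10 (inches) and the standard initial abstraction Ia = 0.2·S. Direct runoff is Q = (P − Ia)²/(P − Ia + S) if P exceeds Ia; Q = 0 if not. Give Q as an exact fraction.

Dry (AMC I): CN(I) = 4.2·42/(10 − 0.058·42) = (882/5)/(1891/250) = 44100/1891 ≈ 23.321
S = 1000/(44100/1891) − 10 = 14500/441 in ≈ 32.880 in
Initial abstraction Ia = S/5 = (14500/441)/5 = 2900/441 ≈ 6.576 in
Excess rainfall: 10.510 − 6.576 = 3.934 in; P > Ia so Q > 0
Runoff Q = (P−Ia)²/(P−Ia+S) = (3.934)²/(3.934+32.880) = 30099127081/71595953100 ≈ 0.420 in

Q = 30099127081/71595953100 in ≈ 0.420 in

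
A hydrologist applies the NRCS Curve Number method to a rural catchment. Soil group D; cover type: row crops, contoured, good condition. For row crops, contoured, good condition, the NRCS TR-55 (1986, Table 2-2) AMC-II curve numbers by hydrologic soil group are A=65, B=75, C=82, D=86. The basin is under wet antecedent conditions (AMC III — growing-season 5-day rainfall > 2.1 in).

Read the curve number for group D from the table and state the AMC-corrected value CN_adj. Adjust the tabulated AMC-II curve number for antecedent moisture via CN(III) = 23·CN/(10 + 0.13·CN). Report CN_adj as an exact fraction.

NRCS table: row crops, contoured, good condition, soil group D → CN(II) = 86
Wet (AMC III): CN(III) = 23·86/(10 + 0.13·86) = 1978/(1059/50) = 98900/1059 ≈ 93.390

CN_adj = 98900/1059 ≈ 93.390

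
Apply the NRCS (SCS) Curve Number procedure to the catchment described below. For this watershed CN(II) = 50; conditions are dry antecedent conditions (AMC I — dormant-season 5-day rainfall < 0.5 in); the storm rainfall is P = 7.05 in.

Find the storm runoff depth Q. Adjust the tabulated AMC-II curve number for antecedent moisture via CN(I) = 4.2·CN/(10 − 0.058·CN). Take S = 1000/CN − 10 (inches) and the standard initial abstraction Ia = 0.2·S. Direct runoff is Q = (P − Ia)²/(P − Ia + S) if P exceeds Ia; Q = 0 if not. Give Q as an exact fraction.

Q = 923521/4603620 in ≈ 0.201 in

Adjust CN=50 to AMC I: 4.2·50/(10 − 0.058·50) → 210 ÷ (71/10) = 2100/71 ≈ 29.577
Retention S: 1000/CN − 10 with CN=29.577 → S = 500/21 ≈ 23.810 in
Initial abstraction Ia = S/5 = (500/21)/5 = 100/21 ≈ 4.762 in
Excess rainfall: 7.050 − 4.762 = 2.288 in; P > Ia so Q > 0
Q: (961/420)² ÷ (10961/420) = 923521/4603620 in (≈ 0.201 in)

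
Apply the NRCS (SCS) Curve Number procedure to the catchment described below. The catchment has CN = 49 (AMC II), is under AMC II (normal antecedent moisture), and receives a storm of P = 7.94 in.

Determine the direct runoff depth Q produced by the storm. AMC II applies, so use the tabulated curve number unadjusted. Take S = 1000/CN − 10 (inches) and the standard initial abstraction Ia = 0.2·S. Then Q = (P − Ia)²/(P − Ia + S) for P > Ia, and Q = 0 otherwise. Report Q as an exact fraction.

Q = 206008609/97639850 in ≈ 2.110 in

AMC II — tabulated CN = 49 applies directly.
S = 1000/49 − 10 = 510/49 in ≈ 10.408 in
Ia = 0.2S: 0.2·10.408 = 2.082 in (exactly 102/49)
P − Ia = 7.940 − 2.082 = 14353/2450 ≈ 5.858 in (> 0, runoff occurs)
Q: (14353/2450)² ÷ (39853/2450) = 206008609/97639850 in (≈ 2.110 in)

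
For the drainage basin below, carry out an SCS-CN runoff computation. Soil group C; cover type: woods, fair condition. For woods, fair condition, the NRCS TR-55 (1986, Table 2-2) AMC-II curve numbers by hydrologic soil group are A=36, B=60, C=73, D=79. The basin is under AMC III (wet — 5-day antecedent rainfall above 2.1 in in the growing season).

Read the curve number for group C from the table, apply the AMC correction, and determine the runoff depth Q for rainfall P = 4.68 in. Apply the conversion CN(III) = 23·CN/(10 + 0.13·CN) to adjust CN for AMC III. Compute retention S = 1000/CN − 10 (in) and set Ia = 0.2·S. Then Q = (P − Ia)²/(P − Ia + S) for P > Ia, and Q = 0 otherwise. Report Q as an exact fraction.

NRCS table: woods, fair condition, soil group C → CN(II) = 73
CN(III) from CN(II)=73: (23·73)/(10 + 0.13·73) = 167900/1949 ≈ 86.147
Max retention: S = 1000/(167900/1949) − 10 = 2700/1679 in (≈ 1.608 in)
Ia = 0.2S: 0.2·1.608 = 0.322 in (exactly 540/1679)
P − Ia = 4.680 − 0.322 = 182943/41975 ≈ 4.358 in (> 0, runoff occurs)
Q = (182943/41975)²/((182943/41975) + 2700/1679) = (33468141249/1761900625)/(250443/41975) = 3718682361/1168038325 in ≈ 3.184 in

Q = 3718682361/1168038325 in ≈ 3.184 in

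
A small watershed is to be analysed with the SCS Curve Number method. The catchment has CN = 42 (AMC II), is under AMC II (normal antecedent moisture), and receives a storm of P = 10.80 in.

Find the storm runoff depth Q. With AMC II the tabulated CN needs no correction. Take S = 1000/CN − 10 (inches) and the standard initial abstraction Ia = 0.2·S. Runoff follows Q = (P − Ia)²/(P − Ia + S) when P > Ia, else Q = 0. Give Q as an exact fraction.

Q = 356168/120435 in ≈ 2.957 in

CN(II) = 42; AMC II needs no correction.
Retention S: 1000/CN − 10 with CN=42.000 → S = 290/21 ≈ 13.810 in
Ia = 0.2·(290/21) = 58/21 in ≈ 2.762 in
P − Ia = 10.800 − 2.762 = 844/105 ≈ 8.038 in (> 0, runoff occurs)
Q: (844/105)² ÷ (2294/105) = 356168/120435 in (≈ 2.957 in)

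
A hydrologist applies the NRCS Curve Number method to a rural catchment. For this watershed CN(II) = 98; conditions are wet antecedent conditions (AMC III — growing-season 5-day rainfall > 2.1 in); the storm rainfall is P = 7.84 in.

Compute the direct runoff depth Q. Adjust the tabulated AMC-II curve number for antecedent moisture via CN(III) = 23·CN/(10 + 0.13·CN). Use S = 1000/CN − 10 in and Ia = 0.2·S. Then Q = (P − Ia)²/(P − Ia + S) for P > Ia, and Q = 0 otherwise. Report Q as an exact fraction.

Adjust CN=98 to AMC III: 23·98/(10 + 0.13·98) → 2254 ÷ (1137/50) = 112700/1137 ≈ 99.120
Retention S: 1000/CN − 10 with CN=99.120 → S = 100/1127 ≈ 0.089 in
Ia = 0.2S: 0.2·0.089 = 0.018 in (exactly 20/1127)
Since P=7.840 > Ia=0.018: effective rainfall P−Ia = 220392/28175 in
Runoff Q = (P−Ia)²/(P−Ia+S) = (7.822)²/(7.822+0.089) = 12143158416/1569995525 ≈ 7.735 in

Q = 12143158416/1569995525 in ≈ 7.735 in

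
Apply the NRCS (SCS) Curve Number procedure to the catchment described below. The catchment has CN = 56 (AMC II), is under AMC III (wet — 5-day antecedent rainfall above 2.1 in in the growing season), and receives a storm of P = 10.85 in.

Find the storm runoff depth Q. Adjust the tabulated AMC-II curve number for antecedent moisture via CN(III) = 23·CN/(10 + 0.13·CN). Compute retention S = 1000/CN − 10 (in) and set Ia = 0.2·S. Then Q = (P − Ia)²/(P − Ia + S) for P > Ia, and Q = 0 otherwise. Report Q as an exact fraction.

Wet (AMC III): CN(III) = 23·56/(10 + 0.13·56) = 1288/(432/25) = 4025/54 ≈ 74.537
Retention S: 1000/CN − 10 with CN=74.537 → S = 550/161 ≈ 3.416 in
Ia = 0.2S: 0.2·3.416 = 0.683 in (exactly 110/161)
Excess rainfall: 10.850 − 0.683 = 10.167 in; P > Ia so Q > 0
Q = (32737/3220)²/((32737/3220) + 550/161) = (1071711169/10368400)/(43737/3220) = 1071711169/140833140 in ≈ 7.610 in

Q = 1071711169/140833140 in ≈ 7.610 in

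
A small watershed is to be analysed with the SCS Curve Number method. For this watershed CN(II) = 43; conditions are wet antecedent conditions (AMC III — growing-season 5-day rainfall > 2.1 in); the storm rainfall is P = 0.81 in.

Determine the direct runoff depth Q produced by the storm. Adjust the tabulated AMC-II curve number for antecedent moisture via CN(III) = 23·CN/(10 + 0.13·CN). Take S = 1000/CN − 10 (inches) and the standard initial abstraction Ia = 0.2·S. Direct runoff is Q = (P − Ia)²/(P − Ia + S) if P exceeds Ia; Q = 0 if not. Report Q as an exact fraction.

Q = 0 in ≈ 0.000 in

Wet (AMC III): CN(III) = 23·43/(10 + 0.13·43) = 989/(1559/100) = 98900/1559 ≈ 63.438
S = 1000/(98900/1559) − 10 = 5700/989 in ≈ 5.763 in
Initial abstraction Ia = S/5 = (5700/989)/5 = 1140/989 ≈ 1.153 in
P = 0.810 ≤ Ia = 1.153 in: entire storm abstracted, Q = 0.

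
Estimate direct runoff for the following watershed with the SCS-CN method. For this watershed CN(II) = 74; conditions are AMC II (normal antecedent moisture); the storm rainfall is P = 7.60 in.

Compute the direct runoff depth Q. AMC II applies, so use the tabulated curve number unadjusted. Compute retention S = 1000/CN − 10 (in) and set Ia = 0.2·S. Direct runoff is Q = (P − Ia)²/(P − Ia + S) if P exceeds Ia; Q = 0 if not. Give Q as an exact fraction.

Q = 814088/178155 in ≈ 4.570 in

Average conditions: CN = 74 (no AMC adjustment).
Max retention: S = 1000/74 − 10 = 130/37 in (≈ 3.514 in)
Ia = 0.2S: 0.2·3.514 = 0.703 in (exactly 26/37)
Since P=7.600 > Ia=0.703: effective rainfall P−Ia = 1276/185 in
Q = (1276/185)²/((1276/185) + 130/37) = (1628176/34225)/(1926/185) = 814088/178155 in ≈ 4.570 in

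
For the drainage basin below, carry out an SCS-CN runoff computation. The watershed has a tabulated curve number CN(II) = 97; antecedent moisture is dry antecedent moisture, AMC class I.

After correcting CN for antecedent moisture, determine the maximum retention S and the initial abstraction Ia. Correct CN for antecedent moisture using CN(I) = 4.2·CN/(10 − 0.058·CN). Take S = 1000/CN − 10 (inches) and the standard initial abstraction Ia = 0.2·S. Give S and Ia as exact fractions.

S = 500/679 in ≈ 0.736 in; Ia = 100/679 in ≈ 0.147 in

Adjust CN=97 to AMC I: 4.2·97/(10 − 0.058·97) → (2037/5) ÷ (2187/500) = 67900/729 ≈ 93.141
Retention S: 1000/CN − 10 with CN=93.141 → S = 500/679 ≈ 0.736 in
Ia = 0.2·(500/679) = 100/679 in ≈ 0.147 in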